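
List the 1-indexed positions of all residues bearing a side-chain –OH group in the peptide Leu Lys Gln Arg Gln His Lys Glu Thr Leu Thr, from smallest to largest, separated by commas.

Serine (S), threonine (T), and tyrosine (Y) each carry a hydroxyl group on the side chain.
Matching residues: Thr9, Thr11.

9, 11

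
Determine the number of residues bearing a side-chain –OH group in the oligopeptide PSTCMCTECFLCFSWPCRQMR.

The –OH-bearing residues are Ser, Thr (aliphatic alcohols), and Tyr (phenol).
Matching residues: S2, T3, T7, S14.

4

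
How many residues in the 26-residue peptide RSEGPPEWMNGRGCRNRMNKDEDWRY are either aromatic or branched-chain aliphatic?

3

Aromatic: F, W, Y. Branched-chain aliphatic: I, L, V.
Aromatic residues here: W8, W24, Y26 (3).
Branched-chain aliphatic residues here: none (0).
The two groups share no amino acid, so total = 3 + 0 = 3.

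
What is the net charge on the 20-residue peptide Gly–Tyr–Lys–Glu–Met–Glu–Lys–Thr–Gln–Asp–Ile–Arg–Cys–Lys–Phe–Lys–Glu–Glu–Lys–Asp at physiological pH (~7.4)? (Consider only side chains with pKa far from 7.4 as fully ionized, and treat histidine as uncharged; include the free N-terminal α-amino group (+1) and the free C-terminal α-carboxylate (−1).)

At pH ~7.4 the Lys and Arg side chains are protonated (+1), the Asp and Glu side chains are deprotonated (−1), and with His taken as neutral all other side chains carry no charge.
Positive (K, R): Lys3, Lys7, Arg12, Lys14, Lys16, Lys19 → +6.
Negative (D, E): Glu4, Glu6, Asp10, Glu17, Glu18, Asp20 → −6.
The N-terminus (+1) and C-terminus (−1) cancel.
Net charge = (+6) + (−6) = 0.

0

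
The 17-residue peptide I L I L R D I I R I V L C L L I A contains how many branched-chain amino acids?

12

Valine (V), leucine (L), and isoleucine (I) are the branched-chain amino acids.
Matching residues: I1, L2, I3, L4, I7, I8, I10, V11, L12, L14, L15, I16.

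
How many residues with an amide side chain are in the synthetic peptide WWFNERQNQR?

4

The amide-side-chain residues are Asn (N) and Gln (Q).
Matching residues: N4, Q7, N8, Q9.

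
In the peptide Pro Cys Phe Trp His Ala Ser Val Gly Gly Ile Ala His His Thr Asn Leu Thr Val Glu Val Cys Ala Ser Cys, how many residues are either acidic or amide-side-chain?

Acidic: D, E. Amide-side-chain: N, Q.
Acidic residues here: Glu20 (1).
Amide-side-chain residues here: Asn16 (1).
The two groups share no amino acid, so total = 1 + 1 = 2.

2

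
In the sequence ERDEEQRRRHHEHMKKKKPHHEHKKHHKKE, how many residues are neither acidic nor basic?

Acidic: D, E. Basic: K, R, H. All other residues are neither.
Matching residues: Q6, M14, P19.

3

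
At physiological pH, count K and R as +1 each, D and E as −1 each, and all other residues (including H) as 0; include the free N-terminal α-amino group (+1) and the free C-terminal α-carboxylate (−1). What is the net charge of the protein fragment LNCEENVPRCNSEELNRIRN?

Positive (K, R): R9, R17, R19 → +3.
Negative (D, E): E4, E5, E13, E14 → −4.
The N-terminus (+1) and C-terminus (−1) cancel.
Net charge = (+3) + (−4) = −1.

-1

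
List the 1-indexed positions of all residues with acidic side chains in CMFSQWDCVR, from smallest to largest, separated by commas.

7

The acidic residues are Asp (D) and Glu (E), whose side chains end in a carboxylate group.
Matching residues: D7.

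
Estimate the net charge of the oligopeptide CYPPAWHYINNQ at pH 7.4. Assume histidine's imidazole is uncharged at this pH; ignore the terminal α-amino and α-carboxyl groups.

The side chains ionized at physiological pH are Lys/Arg (+1) and Asp/Glu (−1); with His treated as neutral, nothing else contributes.
Positive (K, R): none → +0.
Negative (D, E): none → −0.
Net charge = (+0) + (−0) = 0.

0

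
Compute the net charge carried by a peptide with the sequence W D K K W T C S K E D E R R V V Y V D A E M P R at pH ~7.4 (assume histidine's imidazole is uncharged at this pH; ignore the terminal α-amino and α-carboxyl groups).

At pH ~7.4 the Lys and Arg side chains are protonated (+1), the Asp and Glu side chains are deprotonated (−1), and with His taken as neutral all other side chains carry no charge.
Positive (K, R): K3, K4, K9, R13, R14, R24 → +6.
Negative (D, E): D2, E10, D11, E12, D19, E21 → −6.
Net charge = (+6) + (−6) = 0.

0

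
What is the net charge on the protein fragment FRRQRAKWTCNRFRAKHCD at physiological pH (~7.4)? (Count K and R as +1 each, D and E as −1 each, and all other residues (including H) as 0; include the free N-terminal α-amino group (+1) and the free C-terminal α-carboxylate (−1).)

+6

Positive (K, R): R2, R3, R5, K7, R12, R14, K16 → +7.
Negative (D, E): D19 → −1.
The N-terminus (+1) and C-terminus (−1) cancel.
Net charge = (+7) + (−1) = +6.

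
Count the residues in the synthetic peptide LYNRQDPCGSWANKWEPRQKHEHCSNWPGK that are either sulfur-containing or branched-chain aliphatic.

3

Sulfur-containing: C, M. Branched-chain aliphatic: I, L, V.
Sulfur-containing residues here: C8, C24 (2).
Branched-chain aliphatic residues here: L1 (1).
The two groups share no amino acid, so total = 2 + 1 = 3.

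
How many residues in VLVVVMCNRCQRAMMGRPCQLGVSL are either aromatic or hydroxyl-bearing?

Aromatic: F, W, Y. Hydroxyl-bearing: S, T, Y.
Aromatic residues here: none (0).
Hydroxyl-bearing residues here: S24 (1).
(Y belongs to both groups, but none appear in this sequence.) Total = 0 + 1 = 1.

1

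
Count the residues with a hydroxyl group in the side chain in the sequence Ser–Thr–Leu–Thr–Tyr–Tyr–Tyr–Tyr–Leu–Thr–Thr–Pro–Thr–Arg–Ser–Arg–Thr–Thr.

13

S, T, and Y are the three residues with a side-chain hydroxyl.
Matching residues: Ser1, Thr2, Thr4, Tyr5, Tyr6, Tyr7, Tyr8, Thr10, Thr11, Thr13, Ser15, Thr17, Thr18.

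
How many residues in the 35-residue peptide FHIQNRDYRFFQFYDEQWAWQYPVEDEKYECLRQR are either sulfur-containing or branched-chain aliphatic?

4

Sulfur-containing: C, M. Branched-chain aliphatic: I, L, V.
Sulfur-containing residues here: C31 (1).
Branched-chain aliphatic residues here: I3, V24, L32 (3).
The two groups share no amino acid, so total = 1 + 3 = 4.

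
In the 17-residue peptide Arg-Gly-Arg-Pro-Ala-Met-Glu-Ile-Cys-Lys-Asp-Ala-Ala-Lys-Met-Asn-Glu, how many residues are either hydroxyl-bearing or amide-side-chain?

Hydroxyl-bearing: S, T, Y. Amide-side-chain: N, Q.
Hydroxyl-bearing residues here: none (0).
Amide-side-chain residues here: Asn16 (1).
The two groups share no amino acid, so total = 0 + 1 = 1.

1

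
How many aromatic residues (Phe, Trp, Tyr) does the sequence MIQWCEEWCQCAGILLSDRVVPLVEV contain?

2

Matching residues: W4, W8.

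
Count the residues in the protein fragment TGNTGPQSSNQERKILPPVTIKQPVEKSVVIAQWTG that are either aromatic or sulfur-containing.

Aromatic: F, W, Y. Sulfur-containing: C, M.
Aromatic residues here: W34 (1).
Sulfur-containing residues here: none (0).
The two groups share no amino acid, so total = 1 + 0 = 1.

1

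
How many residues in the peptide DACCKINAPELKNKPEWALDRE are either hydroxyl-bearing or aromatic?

Hydroxyl-bearing: S, T, Y. Aromatic: F, W, Y.
Hydroxyl-bearing residues here: none (0).
Aromatic residues here: W17 (1).
(Y belongs to both groups, but none appear in this sequence.) Total = 0 + 1 = 1.

1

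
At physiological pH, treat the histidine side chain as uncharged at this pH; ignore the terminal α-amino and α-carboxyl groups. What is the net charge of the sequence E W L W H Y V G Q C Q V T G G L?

-1

Near pH 7.4, K and R contribute +1 each, D and E contribute −1 each, and every other side chain (His included, as stated) is uncharged.
Positive (K, R): none → +0.
Negative (D, E): E1 → −1.
Net charge = (+0) + (−1) = −1.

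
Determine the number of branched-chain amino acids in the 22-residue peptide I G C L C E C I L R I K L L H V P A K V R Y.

V, L, and I make up the branched-chain aliphatic group.
Matching residues: I1, L4, I8, L9, I11, L13, L14, V16, V20.

9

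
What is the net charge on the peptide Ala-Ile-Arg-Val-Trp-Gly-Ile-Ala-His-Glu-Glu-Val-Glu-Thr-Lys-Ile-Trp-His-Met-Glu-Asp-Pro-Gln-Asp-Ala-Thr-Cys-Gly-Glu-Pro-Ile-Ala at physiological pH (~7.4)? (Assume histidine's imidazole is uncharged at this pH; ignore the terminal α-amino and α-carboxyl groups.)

Near pH 7.4, K and R contribute +1 each, D and E contribute −1 each, and every other side chain (His included, as stated) is uncharged.
Positive (K, R): Arg3, Lys15 → +2.
Negative (D, E): Glu10, Glu11, Glu13, Glu20, Asp21, Asp24, Glu29 → −7.
Net charge = (+2) + (−7) = −5.

-5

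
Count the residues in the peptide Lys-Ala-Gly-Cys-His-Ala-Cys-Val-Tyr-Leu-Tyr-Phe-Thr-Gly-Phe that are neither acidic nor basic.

13

Acidic: D, E. Basic: K, R, H. All other residues are neither.
Matching residues: Ala2, Gly3, Cys4, Ala6, Cys7, Val8, Tyr9, Leu10, Tyr11, Phe12, Thr13, Gly14, Phe15.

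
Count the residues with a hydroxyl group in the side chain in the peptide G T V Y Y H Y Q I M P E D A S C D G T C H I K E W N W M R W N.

6

The –OH-bearing residues are Ser, Thr (aliphatic alcohols), and Tyr (phenol).
Matching residues: T2, Y4, Y5, Y7, S15, T19.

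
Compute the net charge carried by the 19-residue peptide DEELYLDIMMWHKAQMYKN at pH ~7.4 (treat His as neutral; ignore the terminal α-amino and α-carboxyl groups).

-2

Near pH 7.4, K and R contribute +1 each, D and E contribute −1 each, and every other side chain (His included, as stated) is uncharged.
Positive (K, R): K13, K18 → +2.
Negative (D, E): D1, E2, E3, D7 → −4.
Net charge = (+2) + (−4) = −2.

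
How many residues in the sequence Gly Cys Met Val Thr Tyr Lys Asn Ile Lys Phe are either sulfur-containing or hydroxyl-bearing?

Sulfur-containing: C, M. Hydroxyl-bearing: S, T, Y.
Sulfur-containing residues here: Cys2, Met3 (2).
Hydroxyl-bearing residues here: Thr5, Tyr6 (2).
The two groups share no amino acid, so total = 2 + 2 = 4.

4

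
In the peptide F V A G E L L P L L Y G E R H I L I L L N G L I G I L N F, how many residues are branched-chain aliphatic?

V, L, and I make up the branched-chain aliphatic group.
Matching residues: V2, L6, L7, L9, L10, I16, L17, I18, L19, L20, L23, I24, I26, L27.

14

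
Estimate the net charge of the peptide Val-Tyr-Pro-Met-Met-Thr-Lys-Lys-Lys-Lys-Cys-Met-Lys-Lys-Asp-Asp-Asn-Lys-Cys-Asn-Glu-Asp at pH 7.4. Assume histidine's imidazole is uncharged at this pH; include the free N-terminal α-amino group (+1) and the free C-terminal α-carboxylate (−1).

+3

At pH ~7.4 the Lys and Arg side chains are protonated (+1), the Asp and Glu side chains are deprotonated (−1), and with His taken as neutral all other side chains carry no charge.
Positive (K, R): Lys7, Lys8, Lys9, Lys10, Lys13, Lys14, Lys18 → +7.
Negative (D, E): Asp15, Asp16, Glu21, Asp22 → −4.
The N-terminus (+1) and C-terminus (−1) cancel.
Net charge = (+7) + (−4) = +3.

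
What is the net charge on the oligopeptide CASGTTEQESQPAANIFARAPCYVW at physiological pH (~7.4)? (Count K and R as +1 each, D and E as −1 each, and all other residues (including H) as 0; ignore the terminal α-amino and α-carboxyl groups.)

Positive (K, R): R19 → +1.
Negative (D, E): E7, E9 → −2.
Net charge = (+1) + (−2) = −1.

-1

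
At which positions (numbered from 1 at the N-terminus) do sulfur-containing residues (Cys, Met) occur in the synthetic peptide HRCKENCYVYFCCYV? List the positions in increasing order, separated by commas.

Matching residues: C3, C7, C12, C13.

3, 7, 12, 13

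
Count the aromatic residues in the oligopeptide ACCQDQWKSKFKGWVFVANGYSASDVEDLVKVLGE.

5

F, W, and Y each carry an aromatic ring on the side chain.
Matching residues: W7, F11, W14, F16, Y21.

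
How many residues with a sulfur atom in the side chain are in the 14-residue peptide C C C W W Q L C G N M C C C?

The sulfur-bearing residues are cysteine (–SH) and methionine (–S–CH₃).
Matching residues: C1, C2, C3, C8, M11, C12, C13, C14.

8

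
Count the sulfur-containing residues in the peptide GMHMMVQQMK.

4

Cysteine (C, thiol) and methionine (M, thioether) are the two sulfur-containing amino acids.
Matching residues: M2, M4, M5, M9.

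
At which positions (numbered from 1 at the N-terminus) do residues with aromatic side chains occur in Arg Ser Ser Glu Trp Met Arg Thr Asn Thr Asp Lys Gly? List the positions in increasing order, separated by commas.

5

The aromatic amino acids are Phe (F, benzyl), Trp (W, indole), and Tyr (Y, phenol).
Matching residues: Trp5.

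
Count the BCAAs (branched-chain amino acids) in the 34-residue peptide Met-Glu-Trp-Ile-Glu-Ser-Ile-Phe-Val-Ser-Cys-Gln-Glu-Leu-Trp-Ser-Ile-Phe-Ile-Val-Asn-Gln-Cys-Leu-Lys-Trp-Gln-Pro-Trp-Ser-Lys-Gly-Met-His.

8

V, L, and I make up the branched-chain aliphatic group.
Matching residues: Ile4, Ile7, Val9, Leu14, Ile17, Ile19, Val20, Leu24.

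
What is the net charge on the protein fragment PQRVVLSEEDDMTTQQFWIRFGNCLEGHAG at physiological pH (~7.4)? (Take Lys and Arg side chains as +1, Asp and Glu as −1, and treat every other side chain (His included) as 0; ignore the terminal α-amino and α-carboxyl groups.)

-3

Positive (K, R): R3, R20 → +2.
Negative (D, E): E8, E9, D10, D11, E26 → −5.
Net charge = (+2) + (−5) = −3.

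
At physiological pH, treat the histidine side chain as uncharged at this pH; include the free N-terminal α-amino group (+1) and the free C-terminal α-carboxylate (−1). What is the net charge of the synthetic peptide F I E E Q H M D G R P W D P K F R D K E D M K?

-2

The side chains ionized at physiological pH are Lys/Arg (+1) and Asp/Glu (−1); with His treated as neutral, nothing else contributes.
Positive (K, R): R10, K15, R17, K19, K23 → +5.
Negative (D, E): E3, E4, D8, D13, D18, E20, D21 → −7.
The N-terminus (+1) and C-terminus (−1) cancel.
Net charge = (+5) + (−7) = −2.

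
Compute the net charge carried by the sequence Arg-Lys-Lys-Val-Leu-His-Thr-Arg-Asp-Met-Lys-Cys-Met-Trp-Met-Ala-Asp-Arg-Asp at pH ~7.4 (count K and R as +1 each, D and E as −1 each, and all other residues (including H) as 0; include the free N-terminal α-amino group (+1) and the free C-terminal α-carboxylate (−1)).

+3

Positive (K, R): Arg1, Lys2, Lys3, Arg8, Lys11, Arg18 → +6.
Negative (D, E): Asp9, Asp17, Asp19 → −3.
The N-terminus (+1) and C-terminus (−1) cancel.
Net charge = (+6) + (−3) = +3.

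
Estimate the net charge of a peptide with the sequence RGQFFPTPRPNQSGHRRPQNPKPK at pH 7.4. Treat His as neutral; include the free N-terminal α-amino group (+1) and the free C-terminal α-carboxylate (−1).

+6

At pH ~7.4 the Lys and Arg side chains are protonated (+1), the Asp and Glu side chains are deprotonated (−1), and with His taken as neutral all other side chains carry no charge.
Positive (K, R): R1, R9, R16, R17, K22, K24 → +6.
Negative (D, E): none → −0.
The N-terminus (+1) and C-terminus (−1) cancel.
Net charge = (+6) + (−0) = +6.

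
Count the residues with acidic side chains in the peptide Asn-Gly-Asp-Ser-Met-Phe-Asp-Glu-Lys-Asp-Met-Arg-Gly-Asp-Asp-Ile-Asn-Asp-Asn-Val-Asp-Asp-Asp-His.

Only D (aspartate) and E (glutamate) carry a side-chain carboxylic acid.
Matching residues: Asp3, Asp7, Glu8, Asp10, Asp14, Asp15, Asp18, Asp21, Asp22, Asp23.

10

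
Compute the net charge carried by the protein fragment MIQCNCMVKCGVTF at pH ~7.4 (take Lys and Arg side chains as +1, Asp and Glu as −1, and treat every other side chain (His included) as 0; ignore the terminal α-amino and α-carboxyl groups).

Positive (K, R): K9 → +1.
Negative (D, E): none → −0.
Net charge = (+1) + (−0) = +1.

+1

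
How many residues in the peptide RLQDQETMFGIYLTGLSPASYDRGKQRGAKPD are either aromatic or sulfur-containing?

Aromatic: F, W, Y. Sulfur-containing: C, M.
Aromatic residues here: F9, Y12, Y21 (3).
Sulfur-containing residues here: M8 (1).
The two groups share no amino acid, so total = 3 + 1 = 4.

4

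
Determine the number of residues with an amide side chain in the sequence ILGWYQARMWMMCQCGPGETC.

Only N (asparagine) and Q (glutamine) carry a side-chain carboxamide.
Matching residues: Q6, Q14.

2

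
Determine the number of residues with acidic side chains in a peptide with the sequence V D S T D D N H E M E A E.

6

The acidic residues are Asp (D) and Glu (E), whose side chains end in a carboxylate group.
Matching residues: D2, D5, D6, E9, E11, E13.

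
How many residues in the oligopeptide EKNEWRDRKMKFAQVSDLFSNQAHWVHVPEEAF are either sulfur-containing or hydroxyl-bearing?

3

Sulfur-containing: C, M. Hydroxyl-bearing: S, T, Y.
Sulfur-containing residues here: M10 (1).
Hydroxyl-bearing residues here: S16, S20 (2).
The two groups share no amino acid, so total = 1 + 2 = 3.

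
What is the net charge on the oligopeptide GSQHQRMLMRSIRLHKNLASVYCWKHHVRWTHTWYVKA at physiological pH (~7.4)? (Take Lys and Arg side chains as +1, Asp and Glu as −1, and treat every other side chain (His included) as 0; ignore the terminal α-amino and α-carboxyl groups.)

Positive (K, R): R6, R10, R13, K16, K25, R29, K37 → +7.
Negative (D, E): none → −0.
Net charge = (+7) + (−0) = +7.

+7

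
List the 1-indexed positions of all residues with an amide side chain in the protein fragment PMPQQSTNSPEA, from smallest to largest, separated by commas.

The amide-side-chain residues are Asn (N) and Gln (Q).
Matching residues: Q4, Q5, N8.

4, 5, 8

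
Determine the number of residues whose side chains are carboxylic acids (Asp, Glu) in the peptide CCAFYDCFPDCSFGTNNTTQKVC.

Matching residues: D6, D10.

2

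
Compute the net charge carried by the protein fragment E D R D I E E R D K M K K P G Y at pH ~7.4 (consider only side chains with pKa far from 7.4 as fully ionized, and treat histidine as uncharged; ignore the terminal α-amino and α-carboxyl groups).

The side chains ionized at physiological pH are Lys/Arg (+1) and Asp/Glu (−1); with His treated as neutral, nothing else contributes.
Positive (K, R): R3, R8, K10, K12, K13 → +5.
Negative (D, E): E1, D2, D4, E6, E7, D9 → −6.
Net charge = (+5) + (−6) = −1.

-1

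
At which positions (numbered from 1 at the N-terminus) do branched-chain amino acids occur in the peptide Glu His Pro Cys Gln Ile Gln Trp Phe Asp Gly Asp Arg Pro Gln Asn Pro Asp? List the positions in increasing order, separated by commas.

The BCAAs are Val, Leu, and Ile — aliphatic side chains with a branch point.
Matching residues: Ile6.

6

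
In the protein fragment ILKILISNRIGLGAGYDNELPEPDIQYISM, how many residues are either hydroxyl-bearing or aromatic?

Hydroxyl-bearing: S, T, Y. Aromatic: F, W, Y.
Hydroxyl-bearing residues here: S7, Y16, Y27, S29 (4).
Aromatic residues here: Y16, Y27 (2).
Y is in both groups, so the 2 Y residues must not be double-counted.
Total = 4 + 2 − 2 = 4.

4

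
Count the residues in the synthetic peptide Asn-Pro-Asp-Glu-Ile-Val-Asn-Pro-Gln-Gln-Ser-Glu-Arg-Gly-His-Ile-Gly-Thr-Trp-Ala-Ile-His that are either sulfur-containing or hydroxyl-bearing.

Sulfur-containing: C, M. Hydroxyl-bearing: S, T, Y.
Sulfur-containing residues here: none (0).
Hydroxyl-bearing residues here: Ser11, Thr18 (2).
The two groups share no amino acid, so total = 0 + 2 = 2.

2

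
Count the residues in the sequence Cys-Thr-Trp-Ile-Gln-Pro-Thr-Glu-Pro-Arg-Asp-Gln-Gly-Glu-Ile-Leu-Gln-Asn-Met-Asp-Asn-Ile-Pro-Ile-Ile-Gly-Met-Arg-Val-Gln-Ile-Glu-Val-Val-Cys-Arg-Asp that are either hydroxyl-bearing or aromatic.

Hydroxyl-bearing: S, T, Y. Aromatic: F, W, Y.
Hydroxyl-bearing residues here: Thr2, Thr7 (2).
Aromatic residues here: Trp3 (1).
(Y belongs to both groups, but none appear in this sequence.) Total = 2 + 1 = 3.

3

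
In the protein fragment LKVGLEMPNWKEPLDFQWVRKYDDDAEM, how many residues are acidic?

Aspartate (D) and glutamate (E) have carboxylic-acid side chains and are the acidic amino acids.
Matching residues: E6, E12, D15, D23, D24, D25, E27.

7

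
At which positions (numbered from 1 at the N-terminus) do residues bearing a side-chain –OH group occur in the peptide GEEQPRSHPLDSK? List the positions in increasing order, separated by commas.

Serine (S), threonine (T), and tyrosine (Y) each carry a hydroxyl group on the side chain.
Matching residues: S7, S12.

7, 12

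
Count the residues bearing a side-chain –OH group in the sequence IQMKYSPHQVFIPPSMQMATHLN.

S, T, and Y are the three residues with a side-chain hydroxyl.
Matching residues: Y5, S6, S15, T20.

4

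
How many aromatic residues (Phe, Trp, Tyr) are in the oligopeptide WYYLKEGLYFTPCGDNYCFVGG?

Matching residues: W1, Y2, Y3, Y9, F10, Y17, F19.

7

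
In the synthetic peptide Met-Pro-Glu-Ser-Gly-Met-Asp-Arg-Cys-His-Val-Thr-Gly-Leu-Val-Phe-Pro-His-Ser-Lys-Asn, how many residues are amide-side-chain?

The amide-side-chain residues are Asn (N) and Gln (Q).
Matching residues: Asn21.

1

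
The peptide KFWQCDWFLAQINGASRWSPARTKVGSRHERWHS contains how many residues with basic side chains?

The basic amino acids are Lys (K), Arg (R), and His (H).
Matching residues: K1, R17, R22, K24, R28, H29, R31, H33.

8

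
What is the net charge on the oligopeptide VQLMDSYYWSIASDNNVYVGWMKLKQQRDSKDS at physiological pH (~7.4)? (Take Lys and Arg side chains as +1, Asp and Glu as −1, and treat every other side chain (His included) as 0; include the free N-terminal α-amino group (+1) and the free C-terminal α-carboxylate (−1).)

Positive (K, R): K23, K25, R28, K31 → +4.
Negative (D, E): D5, D14, D29, D32 → −4.
The N-terminus (+1) and C-terminus (−1) cancel.
Net charge = (+4) + (−4) = 0.

0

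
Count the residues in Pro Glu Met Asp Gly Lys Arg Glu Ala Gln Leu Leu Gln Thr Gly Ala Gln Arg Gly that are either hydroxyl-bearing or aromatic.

1

Hydroxyl-bearing: S, T, Y. Aromatic: F, W, Y.
Hydroxyl-bearing residues here: Thr14 (1).
Aromatic residues here: none (0).
(Y belongs to both groups, but none appear in this sequence.) Total = 1 + 0 = 1.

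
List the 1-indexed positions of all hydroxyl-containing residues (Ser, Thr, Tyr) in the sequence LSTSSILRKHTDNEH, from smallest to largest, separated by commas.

2, 3, 4, 5, 11

Matching residues: S2, T3, S4, S5, T11.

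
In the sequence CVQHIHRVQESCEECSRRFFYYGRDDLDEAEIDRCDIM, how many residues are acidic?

Aspartate (D) and glutamate (E) have carboxylic-acid side chains and are the acidic amino acids.
Matching residues: E10, E13, E14, D25, D26, D28, E29, E31, D33, D36.

10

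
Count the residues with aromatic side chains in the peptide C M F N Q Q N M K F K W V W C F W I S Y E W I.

8

Phenylalanine (F), tryptophan (W), and tyrosine (Y) have aromatic ring side chains.
Matching residues: F3, F10, W12, W14, F16, W17, Y20, W22.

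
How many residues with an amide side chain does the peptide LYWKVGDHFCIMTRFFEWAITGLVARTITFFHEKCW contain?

0

Only N (asparagine) and Q (glutamine) carry a side-chain carboxamide.
None of the 36 residues belong to this group.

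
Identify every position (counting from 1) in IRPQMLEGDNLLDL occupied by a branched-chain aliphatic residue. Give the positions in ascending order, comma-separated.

1, 6, 11, 12, 14

Matching residues: I1, L6, L11, L12, L14.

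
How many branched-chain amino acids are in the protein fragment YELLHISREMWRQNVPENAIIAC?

6

V, L, and I make up the branched-chain aliphatic group.
Matching residues: L3, L4, I6, V15, I20, I21.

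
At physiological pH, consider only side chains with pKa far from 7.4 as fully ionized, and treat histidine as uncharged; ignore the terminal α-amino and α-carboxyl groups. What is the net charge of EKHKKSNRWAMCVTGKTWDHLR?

Near pH 7.4, K and R contribute +1 each, D and E contribute −1 each, and every other side chain (His included, as stated) is uncharged.
Positive (K, R): K2, K4, K5, R8, K16, R22 → +6.
Negative (D, E): E1, D19 → −2.
Net charge = (+6) + (−2) = +4.

+4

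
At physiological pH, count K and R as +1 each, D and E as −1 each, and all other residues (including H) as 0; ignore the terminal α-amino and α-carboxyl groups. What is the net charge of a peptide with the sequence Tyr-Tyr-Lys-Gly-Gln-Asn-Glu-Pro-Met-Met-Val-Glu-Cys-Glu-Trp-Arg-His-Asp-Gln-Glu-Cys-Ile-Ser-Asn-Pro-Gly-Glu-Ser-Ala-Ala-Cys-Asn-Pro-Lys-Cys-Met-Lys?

-2

Positive (K, R): Lys3, Arg16, Lys34, Lys37 → +4.
Negative (D, E): Glu7, Glu12, Glu14, Asp18, Glu20, Glu27 → −6.
Net charge = (+4) + (−6) = −2.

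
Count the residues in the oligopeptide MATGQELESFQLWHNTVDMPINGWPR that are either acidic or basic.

Acidic: D, E. Basic: H, K, R.
Acidic residues here: E6, E8, D18 (3).
Basic residues here: H14, R26 (2).
The two groups share no amino acid, so total = 3 + 2 = 5.

5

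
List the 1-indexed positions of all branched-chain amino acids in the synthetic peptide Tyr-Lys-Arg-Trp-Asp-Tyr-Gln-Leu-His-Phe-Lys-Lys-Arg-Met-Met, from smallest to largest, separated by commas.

8

Valine (V), leucine (L), and isoleucine (I) are the branched-chain amino acids.
Matching residues: Leu8.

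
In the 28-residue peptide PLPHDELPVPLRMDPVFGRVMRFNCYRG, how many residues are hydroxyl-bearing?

1

The –OH-bearing residues are Ser, Thr (aliphatic alcohols), and Tyr (phenol).
Matching residues: Y26.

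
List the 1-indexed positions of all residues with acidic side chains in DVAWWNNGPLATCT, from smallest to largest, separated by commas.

1

Aspartate (D) and glutamate (E) have carboxylic-acid side chains and are the acidic amino acids.
Matching residues: D1.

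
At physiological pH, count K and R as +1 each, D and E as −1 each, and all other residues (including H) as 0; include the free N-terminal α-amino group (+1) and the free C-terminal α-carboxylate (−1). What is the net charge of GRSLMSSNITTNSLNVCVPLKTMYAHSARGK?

+4

Positive (K, R): R2, K21, R29, K31 → +4.
Negative (D, E): none → −0.
The N-terminus (+1) and C-terminus (−1) cancel.
Net charge = (+4) + (−0) = +4.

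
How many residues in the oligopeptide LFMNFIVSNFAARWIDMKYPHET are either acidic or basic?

Acidic: D, E. Basic: H, K, R.
Acidic residues here: D16, E22 (2).
Basic residues here: R13, K18, H21 (3).
The two groups share no amino acid, so total = 2 + 3 = 5.

5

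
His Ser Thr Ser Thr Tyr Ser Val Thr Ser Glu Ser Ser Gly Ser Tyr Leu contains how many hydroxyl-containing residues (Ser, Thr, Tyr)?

Matching residues: Ser2, Thr3, Ser4, Thr5, Tyr6, Ser7, Thr9, Ser10, Ser12, Ser13, Ser15, Tyr16.

12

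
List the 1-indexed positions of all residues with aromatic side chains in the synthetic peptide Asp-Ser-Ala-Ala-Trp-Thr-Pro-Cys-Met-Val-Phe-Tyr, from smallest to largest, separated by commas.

F, W, and Y each carry an aromatic ring on the side chain.
Matching residues: Trp5, Phe11, Tyr12.

5, 11, 12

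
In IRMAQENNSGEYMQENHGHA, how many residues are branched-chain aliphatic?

Valine (V), leucine (L), and isoleucine (I) are the branched-chain amino acids.
Matching residues: I1.

1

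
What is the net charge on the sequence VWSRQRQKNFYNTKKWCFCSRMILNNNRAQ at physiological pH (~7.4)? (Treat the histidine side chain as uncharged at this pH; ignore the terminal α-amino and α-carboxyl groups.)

+7

The side chains ionized at physiological pH are Lys/Arg (+1) and Asp/Glu (−1); with His treated as neutral, nothing else contributes.
Positive (K, R): R4, R6, K8, K14, K15, R21, R28 → +7.
Negative (D, E): none → −0.
Net charge = (+7) + (−0) = +7.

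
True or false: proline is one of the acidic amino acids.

False

Aspartate (D) and glutamate (E) have carboxylic-acid side chains and are the acidic amino acids.
Proline is not in this group.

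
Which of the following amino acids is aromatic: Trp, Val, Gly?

F, W, and Y each carry an aromatic ring on the side chain.
Of the listed options, only Trp belongs to this group.

Trp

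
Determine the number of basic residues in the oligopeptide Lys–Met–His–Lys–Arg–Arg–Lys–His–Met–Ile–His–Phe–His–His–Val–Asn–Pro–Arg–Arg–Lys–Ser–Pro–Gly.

K, R, and H are the three residues with basic side chains (ε-amine, guanidinium, and imidazole respectively).
Matching residues: Lys1, His3, Lys4, Arg5, Arg6, Lys7, His8, His11, His13, His14, Arg18, Arg19, Lys20.

13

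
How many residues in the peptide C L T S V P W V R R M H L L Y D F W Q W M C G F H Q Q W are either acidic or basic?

Acidic: D, E. Basic: H, K, R.
Acidic residues here: D16 (1).
Basic residues here: R9, R10, H12, H25 (4).
The two groups share no amino acid, so total = 1 + 4 = 5.

5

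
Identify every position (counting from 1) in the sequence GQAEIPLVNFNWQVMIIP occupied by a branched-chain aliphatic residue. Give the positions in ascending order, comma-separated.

Matching residues: I5, L7, V8, V14, I16, I17.

5, 7, 8, 14, 16, 17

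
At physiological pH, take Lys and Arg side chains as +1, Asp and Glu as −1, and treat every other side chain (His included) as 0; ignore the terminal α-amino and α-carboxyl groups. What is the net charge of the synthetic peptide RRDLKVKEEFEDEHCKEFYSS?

-2

Positive (K, R): R1, R2, K5, K7, K16 → +5.
Negative (D, E): D3, E8, E9, E11, D12, E13, E17 → −7.
Net charge = (+5) + (−7) = −2.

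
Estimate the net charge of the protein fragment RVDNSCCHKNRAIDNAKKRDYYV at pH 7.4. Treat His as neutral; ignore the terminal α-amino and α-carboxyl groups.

+3

Near pH 7.4, K and R contribute +1 each, D and E contribute −1 each, and every other side chain (His included, as stated) is uncharged.
Positive (K, R): R1, K9, R11, K17, K18, R19 → +6.
Negative (D, E): D3, D14, D20 → −3.
Net charge = (+6) + (−3) = +3.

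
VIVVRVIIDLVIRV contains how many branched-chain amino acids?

11

The BCAAs are Val, Leu, and Ile — aliphatic side chains with a branch point.
Matching residues: V1, I2, V3, V4, V6, I7, I8, L10, V11, I12, V14.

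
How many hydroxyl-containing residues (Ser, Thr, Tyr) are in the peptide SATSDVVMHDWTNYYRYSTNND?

9

Matching residues: S1, T3, S4, T12, Y14, Y15, Y17, S18, T19.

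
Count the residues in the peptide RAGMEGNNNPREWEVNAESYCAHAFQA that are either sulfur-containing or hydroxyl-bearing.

4

Sulfur-containing: C, M. Hydroxyl-bearing: S, T, Y.
Sulfur-containing residues here: M4, C21 (2).
Hydroxyl-bearing residues here: S19, Y20 (2).
The two groups share no amino acid, so total = 2 + 2 = 4.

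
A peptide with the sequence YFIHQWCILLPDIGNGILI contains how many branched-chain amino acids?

The BCAAs are Val, Leu, and Ile — aliphatic side chains with a branch point.
Matching residues: I3, I8, L9, L10, I13, I17, L18, I19.

8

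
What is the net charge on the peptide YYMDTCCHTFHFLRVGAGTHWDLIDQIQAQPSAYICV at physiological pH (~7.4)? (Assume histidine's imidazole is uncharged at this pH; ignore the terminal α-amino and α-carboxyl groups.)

-2

At pH ~7.4 the Lys and Arg side chains are protonated (+1), the Asp and Glu side chains are deprotonated (−1), and with His taken as neutral all other side chains carry no charge.
Positive (K, R): R14 → +1.
Negative (D, E): D4, D22, D25 → −3.
Net charge = (+1) + (−3) = −2.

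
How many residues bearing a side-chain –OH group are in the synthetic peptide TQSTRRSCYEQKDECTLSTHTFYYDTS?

S, T, and Y are the three residues with a side-chain hydroxyl.
Matching residues: T1, S3, T4, S7, Y9, T16, S18, T19, T21, Y23, Y24, T26, S27.

13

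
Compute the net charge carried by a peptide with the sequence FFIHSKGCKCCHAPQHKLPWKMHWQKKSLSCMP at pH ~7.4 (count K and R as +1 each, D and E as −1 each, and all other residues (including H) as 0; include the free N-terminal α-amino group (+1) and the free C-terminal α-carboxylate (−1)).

+6

Positive (K, R): K6, K9, K17, K21, K26, K27 → +6.
Negative (D, E): none → −0.
The N-terminus (+1) and C-terminus (−1) cancel.
Net charge = (+6) + (−0) = +6.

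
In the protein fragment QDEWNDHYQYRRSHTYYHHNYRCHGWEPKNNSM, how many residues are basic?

K, R, and H are the three residues with basic side chains (ε-amine, guanidinium, and imidazole respectively).
Matching residues: H7, R11, R12, H14, H18, H19, R22, H24, K29.

9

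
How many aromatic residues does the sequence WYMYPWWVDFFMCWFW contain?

10

F, W, and Y each carry an aromatic ring on the side chain.
Matching residues: W1, Y2, Y4, W6, W7, F10, F11, W14, F15, W16.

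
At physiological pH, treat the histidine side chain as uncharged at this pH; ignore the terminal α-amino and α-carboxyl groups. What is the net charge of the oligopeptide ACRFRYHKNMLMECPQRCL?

+3

The side chains ionized at physiological pH are Lys/Arg (+1) and Asp/Glu (−1); with His treated as neutral, nothing else contributes.
Positive (K, R): R3, R5, K8, R17 → +4.
Negative (D, E): E13 → −1.
Net charge = (+4) + (−1) = +3.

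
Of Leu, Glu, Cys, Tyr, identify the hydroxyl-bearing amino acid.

S, T, and Y are the three residues with a side-chain hydroxyl.
Of the listed options, only Tyr belongs to this group.

Tyr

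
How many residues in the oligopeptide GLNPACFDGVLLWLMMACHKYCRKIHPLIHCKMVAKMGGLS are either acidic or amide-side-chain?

2

Acidic: D, E. Amide-side-chain: N, Q.
Acidic residues here: D8 (1).
Amide-side-chain residues here: N3 (1).
The two groups share no amino acid, so total = 1 + 1 = 2.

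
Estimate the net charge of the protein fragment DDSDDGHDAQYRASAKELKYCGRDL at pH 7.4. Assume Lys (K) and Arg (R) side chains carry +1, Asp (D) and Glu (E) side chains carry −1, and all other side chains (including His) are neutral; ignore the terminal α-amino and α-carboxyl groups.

-3

Positive (K, R): R12, K16, K19, R23 → +4.
Negative (D, E): D1, D2, D4, D5, D8, E17, D24 → −7.
Net charge = (+4) + (−7) = −3.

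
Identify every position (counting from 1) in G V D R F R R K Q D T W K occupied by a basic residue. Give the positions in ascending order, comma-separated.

Matching residues: R4, R6, R7, K8, K13.

4, 6, 7, 8, 13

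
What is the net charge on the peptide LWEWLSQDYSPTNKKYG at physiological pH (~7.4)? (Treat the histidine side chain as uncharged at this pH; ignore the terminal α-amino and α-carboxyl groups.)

At pH ~7.4 the Lys and Arg side chains are protonated (+1), the Asp and Glu side chains are deprotonated (−1), and with His taken as neutral all other side chains carry no charge.
Positive (K, R): K14, K15 → +2.
Negative (D, E): E3, D8 → −2.
Net charge = (+2) + (−2) = 0.

0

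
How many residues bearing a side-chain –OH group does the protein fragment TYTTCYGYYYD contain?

The –OH-bearing residues are Ser, Thr (aliphatic alcohols), and Tyr (phenol).
Matching residues: T1, Y2, T3, T4, Y6, Y8, Y9, Y10.

8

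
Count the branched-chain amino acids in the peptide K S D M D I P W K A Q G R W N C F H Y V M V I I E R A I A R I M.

7

Valine (V), leucine (L), and isoleucine (I) are the branched-chain amino acids.
Matching residues: I6, V20, V22, I23, I24, I28, I31.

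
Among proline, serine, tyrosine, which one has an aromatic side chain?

F, W, and Y each carry an aromatic ring on the side chain.
Of the listed options, only tyrosine belongs to this group.

tyrosine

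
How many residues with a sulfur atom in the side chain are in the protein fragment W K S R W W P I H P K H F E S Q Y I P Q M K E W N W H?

Cysteine (C, thiol) and methionine (M, thioether) are the two sulfur-containing amino acids.
Matching residues: M21.

1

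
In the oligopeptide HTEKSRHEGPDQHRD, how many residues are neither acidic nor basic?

5

Acidic: D, E. Basic: K, R, H. All other residues are neither.
Matching residues: T2, S5, G9, P10, Q12.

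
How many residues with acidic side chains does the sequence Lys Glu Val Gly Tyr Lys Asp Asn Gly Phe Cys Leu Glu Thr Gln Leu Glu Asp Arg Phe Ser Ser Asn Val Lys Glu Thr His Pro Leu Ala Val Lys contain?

The acidic residues are Asp (D) and Glu (E), whose side chains end in a carboxylate group.
Matching residues: Glu2, Asp7, Glu13, Glu17, Asp18, Glu26.

6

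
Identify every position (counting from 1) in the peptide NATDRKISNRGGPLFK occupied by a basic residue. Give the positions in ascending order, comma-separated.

Matching residues: R5, K6, R10, K16.

5, 6, 10, 16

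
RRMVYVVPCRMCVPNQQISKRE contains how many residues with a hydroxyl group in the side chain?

S, T, and Y are the three residues with a side-chain hydroxyl.
Matching residues: Y5, S19.

2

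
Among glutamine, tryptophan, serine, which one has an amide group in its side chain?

glutamine

Only N (asparagine) and Q (glutamine) carry a side-chain carboxamide.
Of the listed options, only glutamine belongs to this group.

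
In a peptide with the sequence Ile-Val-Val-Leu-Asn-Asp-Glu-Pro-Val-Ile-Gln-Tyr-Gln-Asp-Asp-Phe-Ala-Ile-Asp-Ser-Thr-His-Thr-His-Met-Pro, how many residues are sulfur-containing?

1

Only Cys (C) and Met (M) have a sulfur atom in the side chain.
Matching residues: Met25.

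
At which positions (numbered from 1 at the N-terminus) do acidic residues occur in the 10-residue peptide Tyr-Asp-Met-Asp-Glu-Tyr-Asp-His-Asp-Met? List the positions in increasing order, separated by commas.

2, 4, 5, 7, 9

Aspartate (D) and glutamate (E) have carboxylic-acid side chains and are the acidic amino acids.
Matching residues: Asp2, Asp4, Glu5, Asp7, Asp9.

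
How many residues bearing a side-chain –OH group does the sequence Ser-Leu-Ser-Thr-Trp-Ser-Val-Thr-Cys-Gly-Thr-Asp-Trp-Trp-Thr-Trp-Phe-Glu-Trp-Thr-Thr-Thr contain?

10

S, T, and Y are the three residues with a side-chain hydroxyl.
Matching residues: Ser1, Ser3, Thr4, Ser6, Thr8, Thr11, Thr15, Thr20, Thr21, Thr22.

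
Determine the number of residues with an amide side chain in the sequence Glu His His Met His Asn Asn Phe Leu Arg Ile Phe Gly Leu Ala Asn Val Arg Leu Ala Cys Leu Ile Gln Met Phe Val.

4

The amide-side-chain residues are Asn (N) and Gln (Q).
Matching residues: Asn6, Asn7, Asn16, Gln24.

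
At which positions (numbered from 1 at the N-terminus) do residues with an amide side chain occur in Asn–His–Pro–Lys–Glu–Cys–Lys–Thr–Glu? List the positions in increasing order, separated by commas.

1

The amide-side-chain residues are Asn (N) and Gln (Q).
Matching residues: Asn1.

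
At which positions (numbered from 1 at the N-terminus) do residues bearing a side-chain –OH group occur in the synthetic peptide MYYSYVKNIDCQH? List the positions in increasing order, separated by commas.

2, 3, 4, 5

The –OH-bearing residues are Ser, Thr (aliphatic alcohols), and Tyr (phenol).
Matching residues: Y2, Y3, S4, Y5.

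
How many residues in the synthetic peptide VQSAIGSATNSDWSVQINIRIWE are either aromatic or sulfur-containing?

2

Aromatic: F, W, Y. Sulfur-containing: C, M.
Aromatic residues here: W13, W22 (2).
Sulfur-containing residues here: none (0).
The two groups share no amino acid, so total = 2 + 0 = 2.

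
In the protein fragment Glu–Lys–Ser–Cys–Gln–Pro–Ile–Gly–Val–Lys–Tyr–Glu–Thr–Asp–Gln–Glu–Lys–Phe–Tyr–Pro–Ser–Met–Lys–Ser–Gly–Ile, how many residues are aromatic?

3

F, W, and Y each carry an aromatic ring on the side chain.
Matching residues: Tyr11, Phe18, Tyr19.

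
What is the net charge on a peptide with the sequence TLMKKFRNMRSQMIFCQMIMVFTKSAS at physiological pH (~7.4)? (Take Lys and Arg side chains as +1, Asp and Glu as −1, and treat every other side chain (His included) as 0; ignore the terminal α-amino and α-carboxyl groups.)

Positive (K, R): K4, K5, R7, R10, K24 → +5.
Negative (D, E): none → −0.
Net charge = (+5) + (−0) = +5.

+5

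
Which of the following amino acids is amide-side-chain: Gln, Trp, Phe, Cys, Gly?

Asparagine (N) and glutamine (Q) have uncharged amide side chains.
Of the listed options, only Gln belongs to this group.

Gln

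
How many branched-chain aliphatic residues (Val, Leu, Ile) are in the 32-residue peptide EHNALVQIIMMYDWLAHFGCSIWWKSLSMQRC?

7

Matching residues: L5, V6, I8, I9, L15, I22, L27.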